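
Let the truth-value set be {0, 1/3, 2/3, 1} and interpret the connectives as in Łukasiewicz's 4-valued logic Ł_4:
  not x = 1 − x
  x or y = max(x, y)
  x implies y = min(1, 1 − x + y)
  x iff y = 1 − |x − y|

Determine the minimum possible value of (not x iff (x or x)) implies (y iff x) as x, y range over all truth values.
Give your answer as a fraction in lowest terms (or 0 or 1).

2/3

Take x = 1/3, y = 1:
not x = not 1/3 = 2/3
x or x = 1/3 or 1/3 = 1/3
not x iff (x or x) = 2/3 iff 1/3 = 2/3
y iff x = 1 iff 1/3 = 1/3
(not x iff (x or x)) implies (y iff x) = 2/3 implies 1/3 = 2/3
No assignment yields a value below 2/3, so this is the minimum.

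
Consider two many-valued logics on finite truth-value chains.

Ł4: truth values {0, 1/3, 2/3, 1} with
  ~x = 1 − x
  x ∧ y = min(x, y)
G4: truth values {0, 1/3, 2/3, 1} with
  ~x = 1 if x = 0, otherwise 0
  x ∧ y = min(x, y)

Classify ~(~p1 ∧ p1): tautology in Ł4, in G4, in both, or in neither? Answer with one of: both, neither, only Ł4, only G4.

In Ł4: at p1 = 1/3 the value is 2/3 — not a tautology.
In G4: every assignment gives 1 — tautology.

only G4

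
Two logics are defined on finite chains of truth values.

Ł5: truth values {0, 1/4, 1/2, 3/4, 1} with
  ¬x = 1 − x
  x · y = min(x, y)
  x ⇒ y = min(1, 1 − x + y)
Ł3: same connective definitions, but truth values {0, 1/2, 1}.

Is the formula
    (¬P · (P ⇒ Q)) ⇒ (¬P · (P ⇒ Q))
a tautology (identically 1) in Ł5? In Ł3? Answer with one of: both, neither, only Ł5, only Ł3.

both

In Ł5: every assignment gives 1 — tautology.
In Ł3: every assignment gives 1 — tautology.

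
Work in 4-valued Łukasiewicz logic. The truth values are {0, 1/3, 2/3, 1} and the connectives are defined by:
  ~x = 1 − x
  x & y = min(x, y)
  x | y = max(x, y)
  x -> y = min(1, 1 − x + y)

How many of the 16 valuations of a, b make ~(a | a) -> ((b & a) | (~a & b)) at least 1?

10

a = 0, b = 0 ↦ 0  <
a = 0, b = 1/3 ↦ 1/3  <
a = 0, b = 2/3 ↦ 2/3  <
a = 0, b = 1 ↦ 1  ≥
a = 1/3, b = 0 ↦ 1/3  <
a = 1/3, b = 1/3 ↦ 2/3  <
a = 1/3, b = 2/3 ↦ 1  ≥
a = 1/3, b = 1 ↦ 1  ≥
a = 2/3, b = 0 ↦ 2/3  <
a = 2/3, b = 1/3 ↦ 1  ≥
a = 2/3, b = 2/3 ↦ 1  ≥
a = 2/3, b = 1 ↦ 1  ≥
a = 1, b = 0 ↦ 1  ≥
a = 1, b = 1/3 ↦ 1  ≥
a = 1, b = 2/3 ↦ 1  ≥
a = 1, b = 1 ↦ 1  ≥
So 10 of the 16 assignments meet the threshold.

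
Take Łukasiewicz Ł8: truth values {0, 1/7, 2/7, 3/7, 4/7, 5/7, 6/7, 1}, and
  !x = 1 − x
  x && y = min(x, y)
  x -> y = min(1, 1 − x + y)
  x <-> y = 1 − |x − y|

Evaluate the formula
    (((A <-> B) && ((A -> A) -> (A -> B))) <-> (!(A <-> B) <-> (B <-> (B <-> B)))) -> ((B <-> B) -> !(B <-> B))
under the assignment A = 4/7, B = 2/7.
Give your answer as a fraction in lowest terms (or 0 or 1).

2/7

A <-> B = 4/7 <-> 2/7 = 5/7
A -> A = 4/7 -> 4/7 = 1
A -> B = 4/7 -> 2/7 = 5/7
(A -> A) -> (A -> B) = 1 -> 5/7 = 5/7
(A <-> B) && ((A -> A) -> (A -> B)) = 5/7 && 5/7 = 5/7
A <-> B = 4/7 <-> 2/7 = 5/7
!(A <-> B) = !5/7 = 2/7
B <-> B = 2/7 <-> 2/7 = 1
B <-> (B <-> B) = 2/7 <-> 1 = 2/7
!(A <-> B) <-> (B <-> (B <-> B)) = 2/7 <-> 2/7 = 1
((A <-> B) && ((A -> A) -> (A -> B))) <-> (!(A <-> B) <-> (B <-> (B <-> B))) = 5/7 <-> 1 = 5/7
B <-> B = 2/7 <-> 2/7 = 1
B <-> B = 2/7 <-> 2/7 = 1
!(B <-> B) = !1 = 0
(B <-> B) -> !(B <-> B) = 1 -> 0 = 0
(((A <-> B) && ((A -> A) -> (A -> B))) <-> (!(A <-> B) <-> (B <-> (B <-> B)))) -> ((B <-> B) -> !(B <-> B)) = 5/7 -> 0 = 2/7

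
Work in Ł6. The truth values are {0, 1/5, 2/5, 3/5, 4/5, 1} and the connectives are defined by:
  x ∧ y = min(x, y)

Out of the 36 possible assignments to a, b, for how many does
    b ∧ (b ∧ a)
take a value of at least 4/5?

value 1: 1 assignment (counts)
value 4/5: 3 assignments (counts)
value 3/5: 5 assignments
value 2/5: 7 assignments
value 1/5: 9 assignments
value 0: 11 assignments
So 4 of the 36 assignments meet the threshold.

4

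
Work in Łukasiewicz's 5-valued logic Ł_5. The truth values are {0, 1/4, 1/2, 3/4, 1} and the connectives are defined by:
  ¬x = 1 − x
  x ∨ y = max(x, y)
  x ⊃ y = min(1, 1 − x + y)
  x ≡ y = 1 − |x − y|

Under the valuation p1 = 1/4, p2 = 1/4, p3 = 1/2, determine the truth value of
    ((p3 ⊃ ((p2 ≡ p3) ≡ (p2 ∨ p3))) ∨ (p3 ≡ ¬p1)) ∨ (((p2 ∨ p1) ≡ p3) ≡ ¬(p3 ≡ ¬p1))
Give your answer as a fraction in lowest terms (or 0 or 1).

1

p2 ≡ p3 = 1/4 ≡ 1/2 = 3/4
p2 ∨ p3 = 1/4 ∨ 1/2 = 1/2
(p2 ≡ p3) ≡ (p2 ∨ p3) = 3/4 ≡ 1/2 = 3/4
p3 ⊃ ((p2 ≡ p3) ≡ (p2 ∨ p3)) = 1/2 ⊃ 3/4 = 1
¬p1 = ¬1/4 = 3/4
p3 ≡ ¬p1 = 1/2 ≡ 3/4 = 3/4
(p3 ⊃ ((p2 ≡ p3) ≡ (p2 ∨ p3))) ∨ (p3 ≡ ¬p1) = 1 ∨ 3/4 = 1
p2 ∨ p1 = 1/4 ∨ 1/4 = 1/4
(p2 ∨ p1) ≡ p3 = 1/4 ≡ 1/2 = 3/4
¬p1 = ¬1/4 = 3/4
p3 ≡ ¬p1 = 1/2 ≡ 3/4 = 3/4
¬(p3 ≡ ¬p1) = ¬3/4 = 1/4
((p2 ∨ p1) ≡ p3) ≡ ¬(p3 ≡ ¬p1) = 3/4 ≡ 1/4 = 1/2
((p3 ⊃ ((p2 ≡ p3) ≡ (p2 ∨ p3))) ∨ (p3 ≡ ¬p1)) ∨ (((p2 ∨ p1) ≡ p3) ≡ ¬(p3 ≡ ¬p1)) = 1 ∨ 1/2 = 1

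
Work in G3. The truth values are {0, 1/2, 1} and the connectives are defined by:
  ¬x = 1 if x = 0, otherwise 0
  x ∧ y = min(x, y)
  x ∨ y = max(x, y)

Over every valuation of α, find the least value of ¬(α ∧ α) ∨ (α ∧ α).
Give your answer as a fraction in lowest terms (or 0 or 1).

Take α = 1/2:
α ∧ α = 1/2 ∧ 1/2 = 1/2
¬(α ∧ α) = ¬1/2 = 0
α ∧ α = 1/2 ∧ 1/2 = 1/2
¬(α ∧ α) ∨ (α ∧ α) = 0 ∨ 1/2 = 1/2
No assignment yields a value below 1/2, so this is the minimum.

1/2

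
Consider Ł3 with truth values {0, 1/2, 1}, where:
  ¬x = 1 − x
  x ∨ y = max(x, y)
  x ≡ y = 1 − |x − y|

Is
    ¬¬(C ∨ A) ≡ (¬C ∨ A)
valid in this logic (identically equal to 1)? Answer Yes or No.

No

Counterexample: take A = 0, C = 0.
C ∨ A = 0 ∨ 0 = 0
¬(C ∨ A) = ¬0 = 1
¬¬(C ∨ A) = ¬1 = 0
¬C = ¬0 = 1
¬C ∨ A = 1 ∨ 0 = 1
¬¬(C ∨ A) ≡ (¬C ∨ A) = 0 ≡ 1 = 0
This gives 0 ≠ 1.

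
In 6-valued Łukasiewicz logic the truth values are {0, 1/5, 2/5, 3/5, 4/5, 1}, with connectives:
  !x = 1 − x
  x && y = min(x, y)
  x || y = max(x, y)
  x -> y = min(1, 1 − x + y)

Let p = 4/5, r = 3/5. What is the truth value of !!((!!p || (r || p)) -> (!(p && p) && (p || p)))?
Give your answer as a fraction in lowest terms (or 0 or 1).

!p = !4/5 = 1/5
!!p = !1/5 = 4/5
r || p = 3/5 || 4/5 = 4/5
!!p || (r || p) = 4/5 || 4/5 = 4/5
p && p = 4/5 && 4/5 = 4/5
!(p && p) = !4/5 = 1/5
p || p = 4/5 || 4/5 = 4/5
!(p && p) && (p || p) = 1/5 && 4/5 = 1/5
(!!p || (r || p)) -> (!(p && p) && (p || p)) = 4/5 -> 1/5 = 2/5
!((!!p || (r || p)) -> (!(p && p) && (p || p))) = !2/5 = 3/5
!!((!!p || (r || p)) -> (!(p && p) && (p || p))) = !3/5 = 2/5

2/5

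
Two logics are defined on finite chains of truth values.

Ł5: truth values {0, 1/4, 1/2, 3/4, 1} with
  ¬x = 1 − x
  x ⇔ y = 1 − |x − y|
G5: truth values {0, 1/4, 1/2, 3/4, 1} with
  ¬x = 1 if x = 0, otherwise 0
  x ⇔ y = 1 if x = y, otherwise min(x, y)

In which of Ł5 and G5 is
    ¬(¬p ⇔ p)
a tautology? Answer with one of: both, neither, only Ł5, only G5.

only G5

In Ł5: at p = 1/4 the value is 1/2 — not a tautology.
In G5: every assignment gives 1 — tautology.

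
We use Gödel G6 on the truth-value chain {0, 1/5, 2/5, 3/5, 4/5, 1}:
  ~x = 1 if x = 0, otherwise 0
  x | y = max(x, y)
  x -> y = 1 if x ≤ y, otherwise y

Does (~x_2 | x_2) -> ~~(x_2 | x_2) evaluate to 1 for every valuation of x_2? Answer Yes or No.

No

Counterexample: take x_2 = 0.
~x_2 = ~0 = 1
~x_2 | x_2 = 1 | 0 = 1
x_2 | x_2 = 0 | 0 = 0
~(x_2 | x_2) = ~0 = 1
~~(x_2 | x_2) = ~1 = 0
(~x_2 | x_2) -> ~~(x_2 | x_2) = 1 -> 0 = 0
This gives 0 ≠ 1.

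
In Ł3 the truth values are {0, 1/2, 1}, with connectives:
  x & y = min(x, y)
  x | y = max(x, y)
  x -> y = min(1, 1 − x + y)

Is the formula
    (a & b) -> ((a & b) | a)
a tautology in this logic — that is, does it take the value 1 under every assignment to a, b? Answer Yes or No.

Yes

a = 0, b = 0 ↦ 1
a = 0, b = 1/2 ↦ 1
a = 0, b = 1 ↦ 1
a = 1/2, b = 0 ↦ 1
a = 1/2, b = 1/2 ↦ 1
a = 1/2, b = 1 ↦ 1
a = 1, b = 0 ↦ 1
a = 1, b = 1/2 ↦ 1
a = 1, b = 1 ↦ 1
Every assignment gives a value ≥ 1.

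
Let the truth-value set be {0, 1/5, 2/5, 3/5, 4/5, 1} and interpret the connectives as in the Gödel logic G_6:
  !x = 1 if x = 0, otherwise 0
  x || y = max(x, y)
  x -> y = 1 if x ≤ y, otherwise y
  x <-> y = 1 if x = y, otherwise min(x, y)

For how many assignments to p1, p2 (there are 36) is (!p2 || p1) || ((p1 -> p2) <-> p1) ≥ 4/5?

16

value 1: 11 assignments (counts)
value 4/5: 5 assignments (counts)
value 3/5: 5 assignments
value 2/5: 5 assignments
value 1/5: 5 assignments
value 0: 5 assignments
So 16 of the 36 assignments meet the threshold.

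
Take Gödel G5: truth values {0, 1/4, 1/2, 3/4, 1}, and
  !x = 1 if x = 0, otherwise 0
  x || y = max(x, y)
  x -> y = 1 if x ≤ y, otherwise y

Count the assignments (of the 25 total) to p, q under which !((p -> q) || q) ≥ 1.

4

value 1: 4 assignments (counts)
value 0: 21 assignments
So 4 of the 25 assignments meet the threshold.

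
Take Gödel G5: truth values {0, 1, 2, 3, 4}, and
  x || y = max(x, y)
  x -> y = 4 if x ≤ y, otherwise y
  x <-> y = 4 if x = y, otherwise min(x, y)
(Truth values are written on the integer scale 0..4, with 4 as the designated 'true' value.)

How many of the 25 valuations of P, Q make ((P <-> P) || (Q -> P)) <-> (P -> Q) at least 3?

16

value 4: 15 assignments (counts)
value 3: 1 assignment (counts)
value 2: 2 assignments
value 1: 3 assignments
value 0: 4 assignments
So 16 of the 25 assignments meet the threshold.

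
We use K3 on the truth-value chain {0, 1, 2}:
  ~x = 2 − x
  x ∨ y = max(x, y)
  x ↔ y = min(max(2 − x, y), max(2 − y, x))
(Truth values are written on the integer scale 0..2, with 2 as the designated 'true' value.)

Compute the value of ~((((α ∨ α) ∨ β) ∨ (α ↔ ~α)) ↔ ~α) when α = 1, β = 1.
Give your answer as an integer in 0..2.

1

α ∨ α = 1 ∨ 1 = 1
(α ∨ α) ∨ β = 1 ∨ 1 = 1
~α = ~1 = 1
α ↔ ~α = 1 ↔ 1 = 1
((α ∨ α) ∨ β) ∨ (α ↔ ~α) = 1 ∨ 1 = 1
~α = ~1 = 1
(((α ∨ α) ∨ β) ∨ (α ↔ ~α)) ↔ ~α = 1 ↔ 1 = 1
~((((α ∨ α) ∨ β) ∨ (α ↔ ~α)) ↔ ~α) = ~1 = 1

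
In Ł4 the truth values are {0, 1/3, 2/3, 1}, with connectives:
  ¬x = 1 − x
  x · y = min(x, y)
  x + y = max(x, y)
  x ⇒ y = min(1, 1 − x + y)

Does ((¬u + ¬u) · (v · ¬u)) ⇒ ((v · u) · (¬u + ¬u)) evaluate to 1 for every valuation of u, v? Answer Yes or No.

Counterexample: take u = 0, v = 1/3.
¬u = ¬0 = 1
¬u = ¬0 = 1
¬u + ¬u = 1 + 1 = 1
¬u = ¬0 = 1
v · ¬u = 1/3 · 1 = 1/3
(¬u + ¬u) · (v · ¬u) = 1 · 1/3 = 1/3
v · u = 1/3 · 0 = 0
¬u = ¬0 = 1
¬u = ¬0 = 1
¬u + ¬u = 1 + 1 = 1
(v · u) · (¬u + ¬u) = 0 · 1 = 0
((¬u + ¬u) · (v · ¬u)) ⇒ ((v · u) · (¬u + ¬u)) = 1/3 ⇒ 0 = 2/3
This gives 2/3 ≠ 1.

No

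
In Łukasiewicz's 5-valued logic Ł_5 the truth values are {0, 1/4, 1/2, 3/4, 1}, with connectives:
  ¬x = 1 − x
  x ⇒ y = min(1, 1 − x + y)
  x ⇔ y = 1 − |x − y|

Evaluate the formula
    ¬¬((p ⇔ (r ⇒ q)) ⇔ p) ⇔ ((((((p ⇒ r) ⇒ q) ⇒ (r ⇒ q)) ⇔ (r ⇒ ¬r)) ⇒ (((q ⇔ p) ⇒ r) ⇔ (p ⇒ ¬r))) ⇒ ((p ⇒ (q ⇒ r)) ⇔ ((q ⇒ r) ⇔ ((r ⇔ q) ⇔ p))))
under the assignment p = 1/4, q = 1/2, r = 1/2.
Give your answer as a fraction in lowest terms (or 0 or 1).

r ⇒ q = 1/2 ⇒ 1/2 = 1
p ⇔ (r ⇒ q) = 1/4 ⇔ 1 = 1/4
(p ⇔ (r ⇒ q)) ⇔ p = 1/4 ⇔ 1/4 = 1
¬((p ⇔ (r ⇒ q)) ⇔ p) = ¬1 = 0
¬¬((p ⇔ (r ⇒ q)) ⇔ p) = ¬0 = 1
p ⇒ r = 1/4 ⇒ 1/2 = 1
(p ⇒ r) ⇒ q = 1 ⇒ 1/2 = 1/2
r ⇒ q = 1/2 ⇒ 1/2 = 1
((p ⇒ r) ⇒ q) ⇒ (r ⇒ q) = 1/2 ⇒ 1 = 1
¬r = ¬1/2 = 1/2
r ⇒ ¬r = 1/2 ⇒ 1/2 = 1
(((p ⇒ r) ⇒ q) ⇒ (r ⇒ q)) ⇔ (r ⇒ ¬r) = 1 ⇔ 1 = 1
q ⇔ p = 1/2 ⇔ 1/4 = 3/4
(q ⇔ p) ⇒ r = 3/4 ⇒ 1/2 = 3/4
¬r = ¬1/2 = 1/2
p ⇒ ¬r = 1/4 ⇒ 1/2 = 1
((q ⇔ p) ⇒ r) ⇔ (p ⇒ ¬r) = 3/4 ⇔ 1 = 3/4
((((p ⇒ r) ⇒ q) ⇒ (r ⇒ q)) ⇔ (r ⇒ ¬r)) ⇒ (((q ⇔ p) ⇒ r) ⇔ (p ⇒ ¬r)) = 1 ⇒ 3/4 = 3/4
q ⇒ r = 1/2 ⇒ 1/2 = 1
p ⇒ (q ⇒ r) = 1/4 ⇒ 1 = 1
q ⇒ r = 1/2 ⇒ 1/2 = 1
r ⇔ q = 1/2 ⇔ 1/2 = 1
(r ⇔ q) ⇔ p = 1 ⇔ 1/4 = 1/4
(q ⇒ r) ⇔ ((r ⇔ q) ⇔ p) = 1 ⇔ 1/4 = 1/4
(p ⇒ (q ⇒ r)) ⇔ ((q ⇒ r) ⇔ ((r ⇔ q) ⇔ p)) = 1 ⇔ 1/4 = 1/4
(((((p ⇒ r) ⇒ q) ⇒ (r ⇒ q)) ⇔ (r ⇒ ¬r)) ⇒ (((q ⇔ p) ⇒ r) ⇔ (p ⇒ ¬r))) ⇒ ((p ⇒ (q ⇒ r)) ⇔ ((q ⇒ r) ⇔ ((r ⇔ q) ⇔ p))) = 3/4 ⇒ 1/4 = 1/2
¬¬((p ⇔ (r ⇒ q)) ⇔ p) ⇔ ((((((p ⇒ r) ⇒ q) ⇒ (r ⇒ q)) ⇔ (r ⇒ ¬r)) ⇒ (((q ⇔ p) ⇒ r) ⇔ (p ⇒ ¬r))) ⇒ ((p ⇒ (q ⇒ r)) ⇔ ((q ⇒ r) ⇔ ((r ⇔ q) ⇔ p)))) = 1 ⇔ 1/2 = 1/2

1/2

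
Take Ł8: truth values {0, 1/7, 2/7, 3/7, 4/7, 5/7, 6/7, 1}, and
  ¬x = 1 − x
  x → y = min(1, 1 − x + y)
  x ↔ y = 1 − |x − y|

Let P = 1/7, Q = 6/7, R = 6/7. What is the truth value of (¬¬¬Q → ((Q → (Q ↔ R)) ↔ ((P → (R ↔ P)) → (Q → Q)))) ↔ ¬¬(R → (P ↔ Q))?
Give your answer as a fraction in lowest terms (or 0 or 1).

3/7

¬Q = ¬6/7 = 1/7
¬¬Q = ¬1/7 = 6/7
¬¬¬Q = ¬6/7 = 1/7
Q ↔ R = 6/7 ↔ 6/7 = 1
Q → (Q ↔ R) = 6/7 → 1 = 1
R ↔ P = 6/7 ↔ 1/7 = 2/7
P → (R ↔ P) = 1/7 → 2/7 = 1
Q → Q = 6/7 → 6/7 = 1
(P → (R ↔ P)) → (Q → Q) = 1 → 1 = 1
(Q → (Q ↔ R)) ↔ ((P → (R ↔ P)) → (Q → Q)) = 1 ↔ 1 = 1
¬¬¬Q → ((Q → (Q ↔ R)) ↔ ((P → (R ↔ P)) → (Q → Q))) = 1/7 → 1 = 1
P ↔ Q = 1/7 ↔ 6/7 = 2/7
R → (P ↔ Q) = 6/7 → 2/7 = 3/7
¬(R → (P ↔ Q)) = ¬3/7 = 4/7
¬¬(R → (P ↔ Q)) = ¬4/7 = 3/7
(¬¬¬Q → ((Q → (Q ↔ R)) ↔ ((P → (R ↔ P)) → (Q → Q)))) ↔ ¬¬(R → (P ↔ Q)) = 1 ↔ 3/7 = 3/7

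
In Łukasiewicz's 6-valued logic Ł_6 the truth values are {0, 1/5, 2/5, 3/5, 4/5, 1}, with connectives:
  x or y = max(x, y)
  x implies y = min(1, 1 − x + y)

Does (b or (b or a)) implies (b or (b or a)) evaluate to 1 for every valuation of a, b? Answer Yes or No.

Yes

At a = 2/5, b = 0, for instance:
b or a = 0 or 2/5 = 2/5
b or (b or a) = 0 or 2/5 = 2/5
(b or (b or a)) implies (b or (b or a)) = 2/5 implies 2/5 = 1
and checking the remaining 35 assignments likewise gives ≥ 1 in every case.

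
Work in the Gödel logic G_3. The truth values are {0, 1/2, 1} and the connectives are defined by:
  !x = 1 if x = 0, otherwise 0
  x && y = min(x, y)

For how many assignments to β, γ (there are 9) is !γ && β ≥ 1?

β = 0, γ = 0 ↦ 0  <
β = 0, γ = 1/2 ↦ 0  <
β = 0, γ = 1 ↦ 0  <
β = 1/2, γ = 0 ↦ 1/2  <
β = 1/2, γ = 1/2 ↦ 0  <
β = 1/2, γ = 1 ↦ 0  <
β = 1, γ = 0 ↦ 1  ≥
β = 1, γ = 1/2 ↦ 0  <
β = 1, γ = 1 ↦ 0  <
So 1 of the 9 assignments meets the threshold.

1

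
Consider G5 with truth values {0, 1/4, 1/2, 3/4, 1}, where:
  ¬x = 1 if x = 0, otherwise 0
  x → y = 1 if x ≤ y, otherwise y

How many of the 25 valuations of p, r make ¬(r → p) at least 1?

4

value 1: 4 assignments (counts)
value 0: 21 assignments
So 4 of the 25 assignments meet the threshold.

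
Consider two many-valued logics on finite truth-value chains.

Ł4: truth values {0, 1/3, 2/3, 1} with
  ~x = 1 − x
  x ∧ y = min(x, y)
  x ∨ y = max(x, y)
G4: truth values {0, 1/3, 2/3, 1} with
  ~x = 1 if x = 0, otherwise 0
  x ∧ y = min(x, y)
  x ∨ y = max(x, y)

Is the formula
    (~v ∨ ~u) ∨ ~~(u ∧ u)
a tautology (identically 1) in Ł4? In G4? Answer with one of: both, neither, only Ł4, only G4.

In Ł4: at u = 1/3, v = 1/3 the value is 2/3 — not a tautology.
In G4: every assignment gives 1 — tautology.

only G4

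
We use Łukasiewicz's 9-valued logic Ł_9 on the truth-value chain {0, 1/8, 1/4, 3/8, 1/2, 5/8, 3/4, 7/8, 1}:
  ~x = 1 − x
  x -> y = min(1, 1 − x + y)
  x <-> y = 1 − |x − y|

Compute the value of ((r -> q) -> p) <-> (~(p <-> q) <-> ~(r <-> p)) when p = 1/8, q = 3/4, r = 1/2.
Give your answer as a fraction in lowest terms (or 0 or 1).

3/8

r -> q = 1/2 -> 3/4 = 1
(r -> q) -> p = 1 -> 1/8 = 1/8
p <-> q = 1/8 <-> 3/4 = 3/8
~(p <-> q) = ~3/8 = 5/8
r <-> p = 1/2 <-> 1/8 = 5/8
~(r <-> p) = ~5/8 = 3/8
~(p <-> q) <-> ~(r <-> p) = 5/8 <-> 3/8 = 3/4
((r -> q) -> p) <-> (~(p <-> q) <-> ~(r <-> p)) = 1/8 <-> 3/4 = 3/8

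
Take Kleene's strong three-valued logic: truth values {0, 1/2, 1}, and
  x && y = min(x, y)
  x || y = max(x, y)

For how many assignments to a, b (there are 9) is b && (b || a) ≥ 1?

a = 0, b = 0 ↦ 0  <
a = 0, b = 1/2 ↦ 1/2  <
a = 0, b = 1 ↦ 1  ≥
a = 1/2, b = 0 ↦ 0  <
a = 1/2, b = 1/2 ↦ 1/2  <
a = 1/2, b = 1 ↦ 1  ≥
a = 1, b = 0 ↦ 0  <
a = 1, b = 1/2 ↦ 1/2  <
a = 1, b = 1 ↦ 1  ≥
So 3 of the 9 assignments meet the threshold.

3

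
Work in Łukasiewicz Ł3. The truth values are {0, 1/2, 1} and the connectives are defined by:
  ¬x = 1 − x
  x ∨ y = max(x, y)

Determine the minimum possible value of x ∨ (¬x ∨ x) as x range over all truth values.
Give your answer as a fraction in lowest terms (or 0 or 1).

Take x = 1/2:
¬x = ¬1/2 = 1/2
¬x ∨ x = 1/2 ∨ 1/2 = 1/2
x ∨ (¬x ∨ x) = 1/2 ∨ 1/2 = 1/2
No assignment yields a value below 1/2, so this is the minimum.

1/2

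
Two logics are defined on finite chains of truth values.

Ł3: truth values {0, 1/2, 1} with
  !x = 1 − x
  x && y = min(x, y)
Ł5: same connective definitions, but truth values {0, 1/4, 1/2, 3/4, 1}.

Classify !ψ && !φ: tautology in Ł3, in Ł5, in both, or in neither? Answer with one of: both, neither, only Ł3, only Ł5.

neither

In Ł3: at φ = 0, ψ = 1/2 the value is 1/2 — not a tautology.
In Ł5: at φ = 0, ψ = 1/4 the value is 3/4 — not a tautology.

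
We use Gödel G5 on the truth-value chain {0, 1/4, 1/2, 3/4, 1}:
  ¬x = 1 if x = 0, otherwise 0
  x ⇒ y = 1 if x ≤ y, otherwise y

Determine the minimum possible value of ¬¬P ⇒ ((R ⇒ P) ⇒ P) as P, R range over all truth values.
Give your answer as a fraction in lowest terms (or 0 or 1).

1/4

Take P = 1/4, R = 0:
¬P = ¬1/4 = 0
¬¬P = ¬0 = 1
R ⇒ P = 0 ⇒ 1/4 = 1
(R ⇒ P) ⇒ P = 1 ⇒ 1/4 = 1/4
¬¬P ⇒ ((R ⇒ P) ⇒ P) = 1 ⇒ 1/4 = 1/4
No assignment yields a value below 1/4, so this is the minimum.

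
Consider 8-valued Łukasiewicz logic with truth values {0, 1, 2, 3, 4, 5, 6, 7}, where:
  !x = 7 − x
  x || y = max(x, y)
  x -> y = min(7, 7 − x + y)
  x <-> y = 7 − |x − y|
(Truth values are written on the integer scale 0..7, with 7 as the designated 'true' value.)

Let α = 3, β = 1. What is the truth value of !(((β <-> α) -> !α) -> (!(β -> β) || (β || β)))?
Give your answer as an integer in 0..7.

5

β <-> α = 1 <-> 3 = 5
!α = !3 = 4
(β <-> α) -> !α = 5 -> 4 = 6
β -> β = 1 -> 1 = 7
!(β -> β) = !7 = 0
β || β = 1 || 1 = 1
!(β -> β) || (β || β) = 0 || 1 = 1
((β <-> α) -> !α) -> (!(β -> β) || (β || β)) = 6 -> 1 = 2
!(((β <-> α) -> !α) -> (!(β -> β) || (β || β))) = !2 = 5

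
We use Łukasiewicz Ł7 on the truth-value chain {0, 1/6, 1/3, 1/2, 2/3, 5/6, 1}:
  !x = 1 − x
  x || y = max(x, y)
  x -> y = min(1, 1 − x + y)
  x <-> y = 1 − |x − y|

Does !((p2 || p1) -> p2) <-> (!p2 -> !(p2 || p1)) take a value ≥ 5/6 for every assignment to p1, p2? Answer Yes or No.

Counterexample: take p1 = 0, p2 = 0.
p2 || p1 = 0 || 0 = 0
(p2 || p1) -> p2 = 0 -> 0 = 1
!((p2 || p1) -> p2) = !1 = 0
!p2 = !0 = 1
!(p2 || p1) = !0 = 1
!p2 -> !(p2 || p1) = 1 -> 1 = 1
!((p2 || p1) -> p2) <-> (!p2 -> !(p2 || p1)) = 0 <-> 1 = 0
This gives 0, which is below 5/6.

No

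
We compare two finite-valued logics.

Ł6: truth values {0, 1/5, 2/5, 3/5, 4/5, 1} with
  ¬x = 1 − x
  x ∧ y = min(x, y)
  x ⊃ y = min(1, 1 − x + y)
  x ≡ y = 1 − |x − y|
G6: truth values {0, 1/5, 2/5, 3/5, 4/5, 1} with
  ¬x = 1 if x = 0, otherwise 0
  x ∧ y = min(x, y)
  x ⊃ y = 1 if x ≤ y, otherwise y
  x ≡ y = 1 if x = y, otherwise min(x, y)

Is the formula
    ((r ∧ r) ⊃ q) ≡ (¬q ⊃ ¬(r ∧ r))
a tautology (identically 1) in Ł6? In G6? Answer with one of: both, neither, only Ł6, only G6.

In Ł6: every assignment gives 1 — tautology.
In G6: at q = 1/5, r = 2/5 the value is 1/5 — not a tautology.

only Ł6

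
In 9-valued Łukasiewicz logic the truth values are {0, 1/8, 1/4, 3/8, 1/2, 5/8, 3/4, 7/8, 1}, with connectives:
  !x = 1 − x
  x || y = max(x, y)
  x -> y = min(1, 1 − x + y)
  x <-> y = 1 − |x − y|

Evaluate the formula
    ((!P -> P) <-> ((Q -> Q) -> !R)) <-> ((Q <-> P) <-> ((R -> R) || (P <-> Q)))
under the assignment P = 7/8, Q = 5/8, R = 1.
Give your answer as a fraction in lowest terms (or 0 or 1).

1/4

!P = !7/8 = 1/8
!P -> P = 1/8 -> 7/8 = 1
Q -> Q = 5/8 -> 5/8 = 1
!R = !1 = 0
(Q -> Q) -> !R = 1 -> 0 = 0
(!P -> P) <-> ((Q -> Q) -> !R) = 1 <-> 0 = 0
Q <-> P = 5/8 <-> 7/8 = 3/4
R -> R = 1 -> 1 = 1
P <-> Q = 7/8 <-> 5/8 = 3/4
(R -> R) || (P <-> Q) = 1 || 3/4 = 1
(Q <-> P) <-> ((R -> R) || (P <-> Q)) = 3/4 <-> 1 = 3/4
((!P -> P) <-> ((Q -> Q) -> !R)) <-> ((Q <-> P) <-> ((R -> R) || (P <-> Q))) = 0 <-> 3/4 = 1/4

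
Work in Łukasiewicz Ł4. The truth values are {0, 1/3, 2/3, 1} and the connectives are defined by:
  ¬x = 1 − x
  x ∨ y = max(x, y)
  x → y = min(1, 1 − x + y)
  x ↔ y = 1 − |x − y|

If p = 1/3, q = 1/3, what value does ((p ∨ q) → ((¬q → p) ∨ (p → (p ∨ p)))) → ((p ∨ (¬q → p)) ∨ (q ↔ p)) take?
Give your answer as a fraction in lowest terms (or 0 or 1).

p ∨ q = 1/3 ∨ 1/3 = 1/3
¬q = ¬1/3 = 2/3
¬q → p = 2/3 → 1/3 = 2/3
p ∨ p = 1/3 ∨ 1/3 = 1/3
p → (p ∨ p) = 1/3 → 1/3 = 1
(¬q → p) ∨ (p → (p ∨ p)) = 2/3 ∨ 1 = 1
(p ∨ q) → ((¬q → p) ∨ (p → (p ∨ p))) = 1/3 → 1 = 1
¬q = ¬1/3 = 2/3
¬q → p = 2/3 → 1/3 = 2/3
p ∨ (¬q → p) = 1/3 ∨ 2/3 = 2/3
q ↔ p = 1/3 ↔ 1/3 = 1
(p ∨ (¬q → p)) ∨ (q ↔ p) = 2/3 ∨ 1 = 1
((p ∨ q) → ((¬q → p) ∨ (p → (p ∨ p)))) → ((p ∨ (¬q → p)) ∨ (q ↔ p)) = 1 → 1 = 1

1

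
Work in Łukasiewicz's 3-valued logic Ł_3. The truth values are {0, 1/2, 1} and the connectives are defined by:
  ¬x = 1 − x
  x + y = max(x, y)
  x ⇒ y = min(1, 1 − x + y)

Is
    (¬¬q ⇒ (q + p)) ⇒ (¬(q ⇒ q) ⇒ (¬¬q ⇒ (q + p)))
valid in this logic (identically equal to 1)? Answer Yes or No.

p = 0, q = 0 ↦ 1
p = 0, q = 1/2 ↦ 1
p = 0, q = 1 ↦ 1
p = 1/2, q = 0 ↦ 1
p = 1/2, q = 1/2 ↦ 1
p = 1/2, q = 1 ↦ 1
p = 1, q = 0 ↦ 1
p = 1, q = 1/2 ↦ 1
p = 1, q = 1 ↦ 1
Every assignment gives a value ≥ 1.

Yes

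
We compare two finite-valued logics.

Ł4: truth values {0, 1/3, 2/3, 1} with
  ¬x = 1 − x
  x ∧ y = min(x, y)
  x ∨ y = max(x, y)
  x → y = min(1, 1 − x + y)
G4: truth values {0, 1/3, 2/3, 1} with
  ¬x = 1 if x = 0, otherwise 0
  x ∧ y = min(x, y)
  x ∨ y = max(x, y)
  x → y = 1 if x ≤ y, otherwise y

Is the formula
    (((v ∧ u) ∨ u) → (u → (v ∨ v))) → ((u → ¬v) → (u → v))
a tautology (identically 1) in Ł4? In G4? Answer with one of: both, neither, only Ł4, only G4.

In Ł4: at u = 1/3, v = 0 the value is 2/3 — not a tautology.
In G4: every assignment gives 1 — tautology.

only G4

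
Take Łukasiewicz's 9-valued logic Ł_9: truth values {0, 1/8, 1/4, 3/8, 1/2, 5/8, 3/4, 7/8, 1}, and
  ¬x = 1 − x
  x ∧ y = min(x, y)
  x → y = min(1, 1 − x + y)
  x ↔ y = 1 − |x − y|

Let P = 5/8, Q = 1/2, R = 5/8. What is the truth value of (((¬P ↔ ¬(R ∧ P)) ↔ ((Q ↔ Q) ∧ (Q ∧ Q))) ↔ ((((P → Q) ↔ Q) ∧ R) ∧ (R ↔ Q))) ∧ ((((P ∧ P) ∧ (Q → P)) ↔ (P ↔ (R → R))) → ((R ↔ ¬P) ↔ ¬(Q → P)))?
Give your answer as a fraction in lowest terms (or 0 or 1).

¬P = ¬5/8 = 3/8
R ∧ P = 5/8 ∧ 5/8 = 5/8
¬(R ∧ P) = ¬5/8 = 3/8
¬P ↔ ¬(R ∧ P) = 3/8 ↔ 3/8 = 1
Q ↔ Q = 1/2 ↔ 1/2 = 1
Q ∧ Q = 1/2 ∧ 1/2 = 1/2
(Q ↔ Q) ∧ (Q ∧ Q) = 1 ∧ 1/2 = 1/2
(¬P ↔ ¬(R ∧ P)) ↔ ((Q ↔ Q) ∧ (Q ∧ Q)) = 1 ↔ 1/2 = 1/2
P → Q = 5/8 → 1/2 = 7/8
(P → Q) ↔ Q = 7/8 ↔ 1/2 = 5/8
((P → Q) ↔ Q) ∧ R = 5/8 ∧ 5/8 = 5/8
R ↔ Q = 5/8 ↔ 1/2 = 7/8
(((P → Q) ↔ Q) ∧ R) ∧ (R ↔ Q) = 5/8 ∧ 7/8 = 5/8
((¬P ↔ ¬(R ∧ P)) ↔ ((Q ↔ Q) ∧ (Q ∧ Q))) ↔ ((((P → Q) ↔ Q) ∧ R) ∧ (R ↔ Q)) = 1/2 ↔ 5/8 = 7/8
P ∧ P = 5/8 ∧ 5/8 = 5/8
Q → P = 1/2 → 5/8 = 1
(P ∧ P) ∧ (Q → P) = 5/8 ∧ 1 = 5/8
R → R = 5/8 → 5/8 = 1
P ↔ (R → R) = 5/8 ↔ 1 = 5/8
((P ∧ P) ∧ (Q → P)) ↔ (P ↔ (R → R)) = 5/8 ↔ 5/8 = 1
¬P = ¬5/8 = 3/8
R ↔ ¬P = 5/8 ↔ 3/8 = 3/4
Q → P = 1/2 → 5/8 = 1
¬(Q → P) = ¬1 = 0
(R ↔ ¬P) ↔ ¬(Q → P) = 3/4 ↔ 0 = 1/4
(((P ∧ P) ∧ (Q → P)) ↔ (P ↔ (R → R))) → ((R ↔ ¬P) ↔ ¬(Q → P)) = 1 → 1/4 = 1/4
(((¬P ↔ ¬(R ∧ P)) ↔ ((Q ↔ Q) ∧ (Q ∧ Q))) ↔ ((((P → Q) ↔ Q) ∧ R) ∧ (R ↔ Q))) ∧ ((((P ∧ P) ∧ (Q → P)) ↔ (P ↔ (R → R))) → ((R ↔ ¬P) ↔ ¬(Q → P))) = 7/8 ∧ 1/4 = 1/4

1/4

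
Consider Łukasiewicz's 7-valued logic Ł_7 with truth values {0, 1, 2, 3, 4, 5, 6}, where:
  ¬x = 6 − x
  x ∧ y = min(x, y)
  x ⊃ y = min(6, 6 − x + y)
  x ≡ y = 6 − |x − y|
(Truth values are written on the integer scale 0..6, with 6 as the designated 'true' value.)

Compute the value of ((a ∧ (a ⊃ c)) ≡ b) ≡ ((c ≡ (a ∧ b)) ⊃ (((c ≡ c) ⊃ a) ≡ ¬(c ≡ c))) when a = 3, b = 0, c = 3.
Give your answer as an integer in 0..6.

a ⊃ c = 3 ⊃ 3 = 6
a ∧ (a ⊃ c) = 3 ∧ 6 = 3
(a ∧ (a ⊃ c)) ≡ b = 3 ≡ 0 = 3
a ∧ b = 3 ∧ 0 = 0
c ≡ (a ∧ b) = 3 ≡ 0 = 3
c ≡ c = 3 ≡ 3 = 6
(c ≡ c) ⊃ a = 6 ⊃ 3 = 3
c ≡ c = 3 ≡ 3 = 6
¬(c ≡ c) = ¬6 = 0
((c ≡ c) ⊃ a) ≡ ¬(c ≡ c) = 3 ≡ 0 = 3
(c ≡ (a ∧ b)) ⊃ (((c ≡ c) ⊃ a) ≡ ¬(c ≡ c)) = 3 ⊃ 3 = 6
((a ∧ (a ⊃ c)) ≡ b) ≡ ((c ≡ (a ∧ b)) ⊃ (((c ≡ c) ⊃ a) ≡ ¬(c ≡ c))) = 3 ≡ 6 = 3

3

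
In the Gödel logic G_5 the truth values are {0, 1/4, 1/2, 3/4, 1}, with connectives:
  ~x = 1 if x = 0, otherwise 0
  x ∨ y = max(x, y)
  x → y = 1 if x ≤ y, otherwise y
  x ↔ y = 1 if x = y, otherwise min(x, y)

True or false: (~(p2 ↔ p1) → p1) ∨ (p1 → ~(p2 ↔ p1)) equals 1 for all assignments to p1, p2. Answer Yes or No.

Yes

At p1 = 0, p2 = 1/2, for instance:
p2 ↔ p1 = 1/2 ↔ 0 = 0
~(p2 ↔ p1) = ~0 = 1
~(p2 ↔ p1) → p1 = 1 → 0 = 0
p1 → ~(p2 ↔ p1) = 0 → 1 = 1
(~(p2 ↔ p1) → p1) ∨ (p1 → ~(p2 ↔ p1)) = 0 ∨ 1 = 1
and checking the remaining 24 assignments likewise gives ≥ 1 in every case.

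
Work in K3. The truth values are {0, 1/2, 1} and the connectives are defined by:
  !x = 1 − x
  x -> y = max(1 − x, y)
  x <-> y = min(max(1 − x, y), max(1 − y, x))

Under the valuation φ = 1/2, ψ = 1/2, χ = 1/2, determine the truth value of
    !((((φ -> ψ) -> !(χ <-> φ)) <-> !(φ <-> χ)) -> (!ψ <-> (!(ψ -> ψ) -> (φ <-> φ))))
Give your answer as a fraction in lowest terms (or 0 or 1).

1/2

φ -> ψ = 1/2 -> 1/2 = 1/2
χ <-> φ = 1/2 <-> 1/2 = 1/2
!(χ <-> φ) = !1/2 = 1/2
(φ -> ψ) -> !(χ <-> φ) = 1/2 -> 1/2 = 1/2
φ <-> χ = 1/2 <-> 1/2 = 1/2
!(φ <-> χ) = !1/2 = 1/2
((φ -> ψ) -> !(χ <-> φ)) <-> !(φ <-> χ) = 1/2 <-> 1/2 = 1/2
!ψ = !1/2 = 1/2
ψ -> ψ = 1/2 -> 1/2 = 1/2
!(ψ -> ψ) = !1/2 = 1/2
φ <-> φ = 1/2 <-> 1/2 = 1/2
!(ψ -> ψ) -> (φ <-> φ) = 1/2 -> 1/2 = 1/2
!ψ <-> (!(ψ -> ψ) -> (φ <-> φ)) = 1/2 <-> 1/2 = 1/2
(((φ -> ψ) -> !(χ <-> φ)) <-> !(φ <-> χ)) -> (!ψ <-> (!(ψ -> ψ) -> (φ <-> φ))) = 1/2 -> 1/2 = 1/2
!((((φ -> ψ) -> !(χ <-> φ)) <-> !(φ <-> χ)) -> (!ψ <-> (!(ψ -> ψ) -> (φ <-> φ)))) = !1/2 = 1/2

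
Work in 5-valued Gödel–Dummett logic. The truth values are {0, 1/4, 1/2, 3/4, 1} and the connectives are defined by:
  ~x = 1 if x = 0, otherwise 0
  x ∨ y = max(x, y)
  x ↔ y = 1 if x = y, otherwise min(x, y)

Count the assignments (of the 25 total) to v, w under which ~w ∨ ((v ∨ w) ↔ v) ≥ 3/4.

value 1: 15 assignments (counts)
value 3/4: 1 assignment (counts)
value 1/2: 2 assignments
value 1/4: 3 assignments
value 0: 4 assignments
So 16 of the 25 assignments meet the threshold.

16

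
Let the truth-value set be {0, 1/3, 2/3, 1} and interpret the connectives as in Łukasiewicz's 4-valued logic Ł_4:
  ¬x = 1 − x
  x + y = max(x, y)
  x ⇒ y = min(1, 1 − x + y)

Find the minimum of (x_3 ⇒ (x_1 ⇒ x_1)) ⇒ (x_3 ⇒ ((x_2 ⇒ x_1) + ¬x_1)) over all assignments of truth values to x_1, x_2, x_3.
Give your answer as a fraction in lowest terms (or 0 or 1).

2/3

Take x_1 = 1/3, x_2 = 2/3, x_3 = 1:
x_1 ⇒ x_1 = 1/3 ⇒ 1/3 = 1
x_3 ⇒ (x_1 ⇒ x_1) = 1 ⇒ 1 = 1
x_2 ⇒ x_1 = 2/3 ⇒ 1/3 = 2/3
¬x_1 = ¬1/3 = 2/3
(x_2 ⇒ x_1) + ¬x_1 = 2/3 + 2/3 = 2/3
x_3 ⇒ ((x_2 ⇒ x_1) + ¬x_1) = 1 ⇒ 2/3 = 2/3
(x_3 ⇒ (x_1 ⇒ x_1)) ⇒ (x_3 ⇒ ((x_2 ⇒ x_1) + ¬x_1)) = 1 ⇒ 2/3 = 2/3
No assignment yields a value below 2/3, so this is the minimum.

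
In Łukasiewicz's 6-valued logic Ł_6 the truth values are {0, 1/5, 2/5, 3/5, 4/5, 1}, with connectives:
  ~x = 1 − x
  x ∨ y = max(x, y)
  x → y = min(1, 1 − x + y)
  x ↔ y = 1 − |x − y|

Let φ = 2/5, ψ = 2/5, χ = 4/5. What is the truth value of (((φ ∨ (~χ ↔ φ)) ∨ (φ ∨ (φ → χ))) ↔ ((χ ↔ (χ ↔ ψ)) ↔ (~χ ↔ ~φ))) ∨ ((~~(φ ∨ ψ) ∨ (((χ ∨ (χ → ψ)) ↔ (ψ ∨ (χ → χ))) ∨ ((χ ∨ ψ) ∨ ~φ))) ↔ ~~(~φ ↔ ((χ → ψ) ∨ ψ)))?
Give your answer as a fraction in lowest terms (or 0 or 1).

~χ = ~4/5 = 1/5
~χ ↔ φ = 1/5 ↔ 2/5 = 4/5
φ ∨ (~χ ↔ φ) = 2/5 ∨ 4/5 = 4/5
φ → χ = 2/5 → 4/5 = 1
φ ∨ (φ → χ) = 2/5 ∨ 1 = 1
(φ ∨ (~χ ↔ φ)) ∨ (φ ∨ (φ → χ)) = 4/5 ∨ 1 = 1
χ ↔ ψ = 4/5 ↔ 2/5 = 3/5
χ ↔ (χ ↔ ψ) = 4/5 ↔ 3/5 = 4/5
~χ = ~4/5 = 1/5
~φ = ~2/5 = 3/5
~χ ↔ ~φ = 1/5 ↔ 3/5 = 3/5
(χ ↔ (χ ↔ ψ)) ↔ (~χ ↔ ~φ) = 4/5 ↔ 3/5 = 4/5
((φ ∨ (~χ ↔ φ)) ∨ (φ ∨ (φ → χ))) ↔ ((χ ↔ (χ ↔ ψ)) ↔ (~χ ↔ ~φ)) = 1 ↔ 4/5 = 4/5
φ ∨ ψ = 2/5 ∨ 2/5 = 2/5
~(φ ∨ ψ) = ~2/5 = 3/5
~~(φ ∨ ψ) = ~3/5 = 2/5
χ → ψ = 4/5 → 2/5 = 3/5
χ ∨ (χ → ψ) = 4/5 ∨ 3/5 = 4/5
χ → χ = 4/5 → 4/5 = 1
ψ ∨ (χ → χ) = 2/5 ∨ 1 = 1
(χ ∨ (χ → ψ)) ↔ (ψ ∨ (χ → χ)) = 4/5 ↔ 1 = 4/5
χ ∨ ψ = 4/5 ∨ 2/5 = 4/5
~φ = ~2/5 = 3/5
(χ ∨ ψ) ∨ ~φ = 4/5 ∨ 3/5 = 4/5
((χ ∨ (χ → ψ)) ↔ (ψ ∨ (χ → χ))) ∨ ((χ ∨ ψ) ∨ ~φ) = 4/5 ∨ 4/5 = 4/5
~~(φ ∨ ψ) ∨ (((χ ∨ (χ → ψ)) ↔ (ψ ∨ (χ → χ))) ∨ ((χ ∨ ψ) ∨ ~φ)) = 2/5 ∨ 4/5 = 4/5
~φ = ~2/5 = 3/5
χ → ψ = 4/5 → 2/5 = 3/5
(χ → ψ) ∨ ψ = 3/5 ∨ 2/5 = 3/5
~φ ↔ ((χ → ψ) ∨ ψ) = 3/5 ↔ 3/5 = 1
~(~φ ↔ ((χ → ψ) ∨ ψ)) = ~1 = 0
~~(~φ ↔ ((χ → ψ) ∨ ψ)) = ~0 = 1
(~~(φ ∨ ψ) ∨ (((χ ∨ (χ → ψ)) ↔ (ψ ∨ (χ → χ))) ∨ ((χ ∨ ψ) ∨ ~φ))) ↔ ~~(~φ ↔ ((χ → ψ) ∨ ψ)) = 4/5 ↔ 1 = 4/5
(((φ ∨ (~χ ↔ φ)) ∨ (φ ∨ (φ → χ))) ↔ ((χ ↔ (χ ↔ ψ)) ↔ (~χ ↔ ~φ))) ∨ ((~~(φ ∨ ψ) ∨ (((χ ∨ (χ → ψ)) ↔ (ψ ∨ (χ → χ))) ∨ ((χ ∨ ψ) ∨ ~φ))) ↔ ~~(~φ ↔ ((χ → ψ) ∨ ψ))) = 4/5 ∨ 4/5 = 4/5

4/5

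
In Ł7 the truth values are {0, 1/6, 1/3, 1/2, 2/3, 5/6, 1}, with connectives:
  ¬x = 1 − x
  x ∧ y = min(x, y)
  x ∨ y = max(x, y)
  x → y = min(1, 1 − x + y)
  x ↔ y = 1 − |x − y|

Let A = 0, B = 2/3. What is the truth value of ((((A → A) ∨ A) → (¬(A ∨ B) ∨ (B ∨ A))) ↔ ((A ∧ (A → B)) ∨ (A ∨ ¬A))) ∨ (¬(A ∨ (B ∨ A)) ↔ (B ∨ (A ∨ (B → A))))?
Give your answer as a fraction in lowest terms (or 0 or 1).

A → A = 0 → 0 = 1
(A → A) ∨ A = 1 ∨ 0 = 1
A ∨ B = 0 ∨ 2/3 = 2/3
¬(A ∨ B) = ¬2/3 = 1/3
B ∨ A = 2/3 ∨ 0 = 2/3
¬(A ∨ B) ∨ (B ∨ A) = 1/3 ∨ 2/3 = 2/3
((A → A) ∨ A) → (¬(A ∨ B) ∨ (B ∨ A)) = 1 → 2/3 = 2/3
A → B = 0 → 2/3 = 1
A ∧ (A → B) = 0 ∧ 1 = 0
¬A = ¬0 = 1
A ∨ ¬A = 0 ∨ 1 = 1
(A ∧ (A → B)) ∨ (A ∨ ¬A) = 0 ∨ 1 = 1
(((A → A) ∨ A) → (¬(A ∨ B) ∨ (B ∨ A))) ↔ ((A ∧ (A → B)) ∨ (A ∨ ¬A)) = 2/3 ↔ 1 = 2/3
B ∨ A = 2/3 ∨ 0 = 2/3
A ∨ (B ∨ A) = 0 ∨ 2/3 = 2/3
¬(A ∨ (B ∨ A)) = ¬2/3 = 1/3
B → A = 2/3 → 0 = 1/3
A ∨ (B → A) = 0 ∨ 1/3 = 1/3
B ∨ (A ∨ (B → A)) = 2/3 ∨ 1/3 = 2/3
¬(A ∨ (B ∨ A)) ↔ (B ∨ (A ∨ (B → A))) = 1/3 ↔ 2/3 = 2/3
((((A → A) ∨ A) → (¬(A ∨ B) ∨ (B ∨ A))) ↔ ((A ∧ (A → B)) ∨ (A ∨ ¬A))) ∨ (¬(A ∨ (B ∨ A)) ↔ (B ∨ (A ∨ (B → A)))) = 2/3 ∨ 2/3 = 2/3

2/3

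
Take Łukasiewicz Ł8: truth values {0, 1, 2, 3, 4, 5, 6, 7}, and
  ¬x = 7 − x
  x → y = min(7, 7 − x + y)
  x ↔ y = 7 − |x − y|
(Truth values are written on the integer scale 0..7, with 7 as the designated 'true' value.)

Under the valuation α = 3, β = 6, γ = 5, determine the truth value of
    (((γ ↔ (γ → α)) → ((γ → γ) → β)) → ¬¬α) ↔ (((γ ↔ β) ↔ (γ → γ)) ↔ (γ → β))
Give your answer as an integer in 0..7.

γ → α = 5 → 3 = 5
γ ↔ (γ → α) = 5 ↔ 5 = 7
γ → γ = 5 → 5 = 7
(γ → γ) → β = 7 → 6 = 6
(γ ↔ (γ → α)) → ((γ → γ) → β) = 7 → 6 = 6
¬α = ¬3 = 4
¬¬α = ¬4 = 3
((γ ↔ (γ → α)) → ((γ → γ) → β)) → ¬¬α = 6 → 3 = 4
γ ↔ β = 5 ↔ 6 = 6
γ → γ = 5 → 5 = 7
(γ ↔ β) ↔ (γ → γ) = 6 ↔ 7 = 6
γ → β = 5 → 6 = 7
((γ ↔ β) ↔ (γ → γ)) ↔ (γ → β) = 6 ↔ 7 = 6
(((γ ↔ (γ → α)) → ((γ → γ) → β)) → ¬¬α) ↔ (((γ ↔ β) ↔ (γ → γ)) ↔ (γ → β)) = 4 ↔ 6 = 5

5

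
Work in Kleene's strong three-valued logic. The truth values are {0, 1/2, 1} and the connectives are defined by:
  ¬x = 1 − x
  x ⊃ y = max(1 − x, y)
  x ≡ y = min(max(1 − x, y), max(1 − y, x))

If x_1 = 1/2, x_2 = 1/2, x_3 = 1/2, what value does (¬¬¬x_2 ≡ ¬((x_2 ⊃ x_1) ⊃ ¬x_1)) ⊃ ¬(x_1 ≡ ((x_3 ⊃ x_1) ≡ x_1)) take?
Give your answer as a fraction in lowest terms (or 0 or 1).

¬x_2 = ¬1/2 = 1/2
¬¬x_2 = ¬1/2 = 1/2
¬¬¬x_2 = ¬1/2 = 1/2
x_2 ⊃ x_1 = 1/2 ⊃ 1/2 = 1/2
¬x_1 = ¬1/2 = 1/2
(x_2 ⊃ x_1) ⊃ ¬x_1 = 1/2 ⊃ 1/2 = 1/2
¬((x_2 ⊃ x_1) ⊃ ¬x_1) = ¬1/2 = 1/2
¬¬¬x_2 ≡ ¬((x_2 ⊃ x_1) ⊃ ¬x_1) = 1/2 ≡ 1/2 = 1/2
x_3 ⊃ x_1 = 1/2 ⊃ 1/2 = 1/2
(x_3 ⊃ x_1) ≡ x_1 = 1/2 ≡ 1/2 = 1/2
x_1 ≡ ((x_3 ⊃ x_1) ≡ x_1) = 1/2 ≡ 1/2 = 1/2
¬(x_1 ≡ ((x_3 ⊃ x_1) ≡ x_1)) = ¬1/2 = 1/2
(¬¬¬x_2 ≡ ¬((x_2 ⊃ x_1) ⊃ ¬x_1)) ⊃ ¬(x_1 ≡ ((x_3 ⊃ x_1) ≡ x_1)) = 1/2 ⊃ 1/2 = 1/2

1/2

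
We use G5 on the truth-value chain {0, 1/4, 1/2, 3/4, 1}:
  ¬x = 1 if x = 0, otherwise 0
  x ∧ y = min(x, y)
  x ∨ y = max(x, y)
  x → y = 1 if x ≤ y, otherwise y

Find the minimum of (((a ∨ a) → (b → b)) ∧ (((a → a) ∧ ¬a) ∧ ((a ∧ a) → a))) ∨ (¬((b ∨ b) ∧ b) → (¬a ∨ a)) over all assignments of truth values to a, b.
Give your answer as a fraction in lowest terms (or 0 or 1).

1/4

Take a = 1/4, b = 0:
a ∨ a = 1/4 ∨ 1/4 = 1/4
b → b = 0 → 0 = 1
(a ∨ a) → (b → b) = 1/4 → 1 = 1
a → a = 1/4 → 1/4 = 1
¬a = ¬1/4 = 0
(a → a) ∧ ¬a = 1 ∧ 0 = 0
a ∧ a = 1/4 ∧ 1/4 = 1/4
(a ∧ a) → a = 1/4 → 1/4 = 1
((a → a) ∧ ¬a) ∧ ((a ∧ a) → a) = 0 ∧ 1 = 0
((a ∨ a) → (b → b)) ∧ (((a → a) ∧ ¬a) ∧ ((a ∧ a) → a)) = 1 ∧ 0 = 0
b ∨ b = 0 ∨ 0 = 0
(b ∨ b) ∧ b = 0 ∧ 0 = 0
¬((b ∨ b) ∧ b) = ¬0 = 1
¬a = ¬1/4 = 0
¬a ∨ a = 0 ∨ 1/4 = 1/4
¬((b ∨ b) ∧ b) → (¬a ∨ a) = 1 → 1/4 = 1/4
(((a ∨ a) → (b → b)) ∧ (((a → a) ∧ ¬a) ∧ ((a ∧ a) → a))) ∨ (¬((b ∨ b) ∧ b) → (¬a ∨ a)) = 0 ∨ 1/4 = 1/4
No assignment yields a value below 1/4, so this is the minimum.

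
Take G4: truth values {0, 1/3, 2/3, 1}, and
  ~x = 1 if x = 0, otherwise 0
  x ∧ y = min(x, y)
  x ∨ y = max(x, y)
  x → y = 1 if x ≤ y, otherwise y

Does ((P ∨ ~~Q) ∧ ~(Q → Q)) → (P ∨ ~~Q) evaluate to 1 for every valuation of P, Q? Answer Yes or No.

P = 0, Q = 0 ↦ 1
P = 0, Q = 1/3 ↦ 1
P = 0, Q = 2/3 ↦ 1
P = 0, Q = 1 ↦ 1
P = 1/3, Q = 0 ↦ 1
P = 1/3, Q = 1/3 ↦ 1
P = 1/3, Q = 2/3 ↦ 1
P = 1/3, Q = 1 ↦ 1
P = 2/3, Q = 0 ↦ 1
P = 2/3, Q = 1/3 ↦ 1
P = 2/3, Q = 2/3 ↦ 1
P = 2/3, Q = 1 ↦ 1
P = 1, Q = 0 ↦ 1
P = 1, Q = 1/3 ↦ 1
P = 1, Q = 2/3 ↦ 1
P = 1, Q = 1 ↦ 1
Every assignment gives a value ≥ 1.

Yes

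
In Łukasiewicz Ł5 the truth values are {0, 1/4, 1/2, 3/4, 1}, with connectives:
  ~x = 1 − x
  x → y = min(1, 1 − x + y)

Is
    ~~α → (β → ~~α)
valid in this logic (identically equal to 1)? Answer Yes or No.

At α = 3/4, β = 1/4, for instance:
~α = ~3/4 = 1/4
~~α = ~1/4 = 3/4
β → ~~α = 1/4 → 3/4 = 1
~~α → (β → ~~α) = 3/4 → 1 = 1
and checking the remaining 24 assignments likewise gives ≥ 1 in every case.

Yes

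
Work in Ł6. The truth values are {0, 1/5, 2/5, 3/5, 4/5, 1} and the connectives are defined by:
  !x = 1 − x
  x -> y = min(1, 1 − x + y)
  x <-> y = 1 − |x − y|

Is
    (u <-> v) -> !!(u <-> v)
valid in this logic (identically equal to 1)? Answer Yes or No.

At u = 3/5, v = 0, for instance:
u <-> v = 3/5 <-> 0 = 2/5
!(u <-> v) = !2/5 = 3/5
!!(u <-> v) = !3/5 = 2/5
(u <-> v) -> !!(u <-> v) = 2/5 -> 2/5 = 1
and checking the remaining 35 assignments likewise gives ≥ 1 in every case.

Yes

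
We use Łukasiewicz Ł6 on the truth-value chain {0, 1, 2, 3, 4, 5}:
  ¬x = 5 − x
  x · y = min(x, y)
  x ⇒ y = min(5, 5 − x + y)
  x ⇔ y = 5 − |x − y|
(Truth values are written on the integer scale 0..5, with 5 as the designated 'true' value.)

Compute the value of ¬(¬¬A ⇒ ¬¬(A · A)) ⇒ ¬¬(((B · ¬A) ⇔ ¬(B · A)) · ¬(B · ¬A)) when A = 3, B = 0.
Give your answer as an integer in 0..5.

¬A = ¬3 = 2
¬¬A = ¬2 = 3
A · A = 3 · 3 = 3
¬(A · A) = ¬3 = 2
¬¬(A · A) = ¬2 = 3
¬¬A ⇒ ¬¬(A · A) = 3 ⇒ 3 = 5
¬(¬¬A ⇒ ¬¬(A · A)) = ¬5 = 0
¬A = ¬3 = 2
B · ¬A = 0 · 2 = 0
B · A = 0 · 3 = 0
¬(B · A) = ¬0 = 5
(B · ¬A) ⇔ ¬(B · A) = 0 ⇔ 5 = 0
¬A = ¬3 = 2
B · ¬A = 0 · 2 = 0
¬(B · ¬A) = ¬0 = 5
((B · ¬A) ⇔ ¬(B · A)) · ¬(B · ¬A) = 0 · 5 = 0
¬(((B · ¬A) ⇔ ¬(B · A)) · ¬(B · ¬A)) = ¬0 = 5
¬¬(((B · ¬A) ⇔ ¬(B · A)) · ¬(B · ¬A)) = ¬5 = 0
¬(¬¬A ⇒ ¬¬(A · A)) ⇒ ¬¬(((B · ¬A) ⇔ ¬(B · A)) · ¬(B · ¬A)) = 0 ⇒ 0 = 5

5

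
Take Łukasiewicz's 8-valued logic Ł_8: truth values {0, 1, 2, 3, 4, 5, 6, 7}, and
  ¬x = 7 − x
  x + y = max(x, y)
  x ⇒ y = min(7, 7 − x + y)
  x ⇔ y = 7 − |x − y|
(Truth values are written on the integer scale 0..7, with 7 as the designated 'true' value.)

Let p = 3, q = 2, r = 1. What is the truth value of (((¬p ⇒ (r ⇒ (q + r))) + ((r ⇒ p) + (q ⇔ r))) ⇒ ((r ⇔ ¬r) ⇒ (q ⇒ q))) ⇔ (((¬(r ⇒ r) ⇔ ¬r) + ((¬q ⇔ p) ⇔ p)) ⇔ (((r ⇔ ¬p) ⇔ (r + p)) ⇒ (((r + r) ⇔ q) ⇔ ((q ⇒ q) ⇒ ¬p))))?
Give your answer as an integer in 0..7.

6

¬p = ¬3 = 4
q + r = 2 + 1 = 2
r ⇒ (q + r) = 1 ⇒ 2 = 7
¬p ⇒ (r ⇒ (q + r)) = 4 ⇒ 7 = 7
r ⇒ p = 1 ⇒ 3 = 7
q ⇔ r = 2 ⇔ 1 = 6
(r ⇒ p) + (q ⇔ r) = 7 + 6 = 7
(¬p ⇒ (r ⇒ (q + r))) + ((r ⇒ p) + (q ⇔ r)) = 7 + 7 = 7
¬r = ¬1 = 6
r ⇔ ¬r = 1 ⇔ 6 = 2
q ⇒ q = 2 ⇒ 2 = 7
(r ⇔ ¬r) ⇒ (q ⇒ q) = 2 ⇒ 7 = 7
((¬p ⇒ (r ⇒ (q + r))) + ((r ⇒ p) + (q ⇔ r))) ⇒ ((r ⇔ ¬r) ⇒ (q ⇒ q)) = 7 ⇒ 7 = 7
r ⇒ r = 1 ⇒ 1 = 7
¬(r ⇒ r) = ¬7 = 0
¬r = ¬1 = 6
¬(r ⇒ r) ⇔ ¬r = 0 ⇔ 6 = 1
¬q = ¬2 = 5
¬q ⇔ p = 5 ⇔ 3 = 5
(¬q ⇔ p) ⇔ p = 5 ⇔ 3 = 5
(¬(r ⇒ r) ⇔ ¬r) + ((¬q ⇔ p) ⇔ p) = 1 + 5 = 5
¬p = ¬3 = 4
r ⇔ ¬p = 1 ⇔ 4 = 4
r + p = 1 + 3 = 3
(r ⇔ ¬p) ⇔ (r + p) = 4 ⇔ 3 = 6
r + r = 1 + 1 = 1
(r + r) ⇔ q = 1 ⇔ 2 = 6
q ⇒ q = 2 ⇒ 2 = 7
¬p = ¬3 = 4
(q ⇒ q) ⇒ ¬p = 7 ⇒ 4 = 4
((r + r) ⇔ q) ⇔ ((q ⇒ q) ⇒ ¬p) = 6 ⇔ 4 = 5
((r ⇔ ¬p) ⇔ (r + p)) ⇒ (((r + r) ⇔ q) ⇔ ((q ⇒ q) ⇒ ¬p)) = 6 ⇒ 5 = 6
((¬(r ⇒ r) ⇔ ¬r) + ((¬q ⇔ p) ⇔ p)) ⇔ (((r ⇔ ¬p) ⇔ (r + p)) ⇒ (((r + r) ⇔ q) ⇔ ((q ⇒ q) ⇒ ¬p))) = 5 ⇔ 6 = 6
(((¬p ⇒ (r ⇒ (q + r))) + ((r ⇒ p) + (q ⇔ r))) ⇒ ((r ⇔ ¬r) ⇒ (q ⇒ q))) ⇔ (((¬(r ⇒ r) ⇔ ¬r) + ((¬q ⇔ p) ⇔ p)) ⇔ (((r ⇔ ¬p) ⇔ (r + p)) ⇒ (((r + r) ⇔ q) ⇔ ((q ⇒ q) ⇒ ¬p)))) = 7 ⇔ 6 = 6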